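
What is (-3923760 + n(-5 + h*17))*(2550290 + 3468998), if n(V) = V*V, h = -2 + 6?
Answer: -23594350928808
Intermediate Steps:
h = 4
n(V) = V**2
(-3923760 + n(-5 + h*17))*(2550290 + 3468998) = (-3923760 + (-5 + 4*17)**2)*(2550290 + 3468998) = (-3923760 + (-5 + 68)**2)*6019288 = (-3923760 + 63**2)*6019288 = (-3923760 + 3969)*6019288 = -3919791*6019288 = -23594350928808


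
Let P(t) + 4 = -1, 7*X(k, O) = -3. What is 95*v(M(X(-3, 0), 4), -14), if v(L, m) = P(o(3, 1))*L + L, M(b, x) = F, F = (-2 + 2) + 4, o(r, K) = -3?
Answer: -1520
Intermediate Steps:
X(k, O) = -3/7 (X(k, O) = (⅐)*(-3) = -3/7)
F = 4 (F = 0 + 4 = 4)
P(t) = -5 (P(t) = -4 - 1 = -5)
M(b, x) = 4
v(L, m) = -4*L (v(L, m) = -5*L + L = -4*L)
95*v(M(X(-3, 0), 4), -14) = 95*(-4*4) = 95*(-16) = -1520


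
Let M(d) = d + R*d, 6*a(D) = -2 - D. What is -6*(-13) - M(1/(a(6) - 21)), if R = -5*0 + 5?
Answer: 5244/67 ≈ 78.269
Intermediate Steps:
a(D) = -⅓ - D/6 (a(D) = (-2 - D)/6 = -⅓ - D/6)
R = 5 (R = 0 + 5 = 5)
M(d) = 6*d (M(d) = d + 5*d = 6*d)
-6*(-13) - M(1/(a(6) - 21)) = -6*(-13) - 6/((-⅓ - ⅙*6) - 21) = 78 - 6/((-⅓ - 1) - 21) = 78 - 6/(-4/3 - 21) = 78 - 6/(-67/3) = 78 - 6*(-3)/67 = 78 - 1*(-18/67) = 78 + 18/67 = 5244/67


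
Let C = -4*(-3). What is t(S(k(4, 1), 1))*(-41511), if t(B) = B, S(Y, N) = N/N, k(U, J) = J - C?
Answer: -41511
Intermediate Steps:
C = 12
k(U, J) = -12 + J (k(U, J) = J - 1*12 = J - 12 = -12 + J)
S(Y, N) = 1
t(S(k(4, 1), 1))*(-41511) = 1*(-41511) = -41511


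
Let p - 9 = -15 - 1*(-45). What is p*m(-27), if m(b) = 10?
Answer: 390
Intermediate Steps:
p = 39 (p = 9 + (-15 - 1*(-45)) = 9 + (-15 + 45) = 9 + 30 = 39)
p*m(-27) = 39*10 = 390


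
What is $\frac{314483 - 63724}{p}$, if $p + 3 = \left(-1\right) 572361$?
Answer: $- \frac{250759}{572364} \approx -0.43811$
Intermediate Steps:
$p = -572364$ ($p = -3 - 572361 = -572364$)
$\frac{314483 - 63724}{p} = \frac{314483 - 63724}{-572364} = 250759 \left(- \frac{1}{572364}\right) = - \frac{250759}{572364}$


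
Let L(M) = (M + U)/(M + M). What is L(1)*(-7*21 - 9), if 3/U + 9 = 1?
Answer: -195/4 ≈ -48.750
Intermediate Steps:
U = -3/8 (U = 3/(-9 + 1) = 3/(-8) = 3*(-⅛) = -3/8 ≈ -0.37500)
L(M) = (-3/8 + M)/(2*M) (L(M) = (M - 3/8)/(M + M) = (-3/8 + M)/((2*M)) = (-3/8 + M)*(1/(2*M)) = (-3/8 + M)/(2*M))
L(1)*(-7*21 - 9) = ((1/16)*(-3 + 8*1)/1)*(-7*21 - 9) = ((1/16)*1*(-3 + 8))*(-147 - 9) = ((1/16)*1*5)*(-156) = (5/16)*(-156) = -195/4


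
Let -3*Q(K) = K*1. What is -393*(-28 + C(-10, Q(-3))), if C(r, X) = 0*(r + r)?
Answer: 11004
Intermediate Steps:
Q(K) = -K/3
C(r, X) = 0 (C(r, X) = 0*(2*r) = 0)
-393*(-28 + C(-10, Q(-3))) = -393*(-28 + 0) = -393*(-28) = 11004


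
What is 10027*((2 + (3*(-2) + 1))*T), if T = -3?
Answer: 90243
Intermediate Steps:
10027*((2 + (3*(-2) + 1))*T) = 10027*((2 + (3*(-2) + 1))*(-3)) = 10027*((2 + (-6 + 1))*(-3)) = 10027*((2 - 5)*(-3)) = 10027*(-3*(-3)) = 10027*9 = 90243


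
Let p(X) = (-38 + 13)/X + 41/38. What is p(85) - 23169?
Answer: -14966667/646 ≈ -23168.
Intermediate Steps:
p(X) = 41/38 - 25/X (p(X) = -25/X + 41*(1/38) = -25/X + 41/38 = 41/38 - 25/X)
p(85) - 23169 = (41/38 - 25/85) - 23169 = (41/38 - 25*1/85) - 23169 = (41/38 - 5/17) - 23169 = 507/646 - 23169 = -14966667/646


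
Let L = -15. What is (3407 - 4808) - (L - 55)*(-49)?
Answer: -4831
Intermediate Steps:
(3407 - 4808) - (L - 55)*(-49) = (3407 - 4808) - (-15 - 55)*(-49) = -1401 - (-70)*(-49) = -1401 - 1*3430 = -1401 - 3430 = -4831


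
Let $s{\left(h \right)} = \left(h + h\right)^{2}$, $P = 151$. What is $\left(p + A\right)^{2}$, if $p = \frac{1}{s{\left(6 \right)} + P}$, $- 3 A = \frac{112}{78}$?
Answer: $\frac{269058409}{1191285225} \approx 0.22586$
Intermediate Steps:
$A = - \frac{56}{117}$ ($A = - \frac{112 \cdot \frac{1}{78}}{3} = \left(- \frac{1}{3}\right) \frac{56}{39} = - \frac{56}{117} \approx -0.47863$)
$s{\left(h \right)} = 4 h^{2}$ ($s{\left(h \right)} = \left(2 h\right)^{2} = 4 h^{2}$)
$p = \frac{1}{295}$ ($p = \frac{1}{4 \cdot 6^{2} + 151} = \frac{1}{4 \cdot 36 + 151} = \frac{1}{144 + 151} = \frac{1}{295} \approx 0.0033898$)
$\left(p + A\right)^{2} = \left(\frac{1}{295} - \frac{56}{117}\right)^{2} = \left(- \frac{16403}{34515}\right)^{2} = \frac{269058409}{1191285225}$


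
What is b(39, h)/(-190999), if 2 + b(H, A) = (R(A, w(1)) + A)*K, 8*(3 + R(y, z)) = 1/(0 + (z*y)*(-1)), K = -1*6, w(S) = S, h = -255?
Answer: -525639/64939660 ≈ -0.0080943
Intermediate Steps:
K = -6
R(y, z) = -3 - 1/(8*y*z) (R(y, z) = -3 + 1/(8*(0 + (z*y)*(-1))) = -3 + 1/(8*(0 + (y*z)*(-1))) = -3 + 1/(8*(0 - y*z)) = -3 + 1/(8*((-y*z))) = -3 + (-1/(y*z))/8 = -3 - 1/(8*y*z))
b(H, A) = 16 - 6*A + 3/(4*A) (b(H, A) = -2 + ((-3 - 1/8/(A*1)) + A)*(-6) = -2 + ((-3 - 1/8*1/A) + A)*(-6) = -2 + ((-3 - 1/(8*A)) + A)*(-6) = -2 + (-3 + A - 1/(8*A))*(-6) = -2 + (18 - 6*A + 3/(4*A)) = 16 - 6*A + 3/(4*A))
b(39, h)/(-190999) = (16 - 6*(-255) + (3/4)/(-255))/(-190999) = (16 + 1530 + (3/4)*(-1/255))*(-1/190999) = (16 + 1530 - 1/340)*(-1/190999) = (525639/340)*(-1/190999) = -525639/64939660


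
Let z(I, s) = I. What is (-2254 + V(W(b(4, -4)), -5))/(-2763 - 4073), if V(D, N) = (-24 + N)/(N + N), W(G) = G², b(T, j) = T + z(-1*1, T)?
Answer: 22511/68360 ≈ 0.32930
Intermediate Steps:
b(T, j) = -1 + T (b(T, j) = T - 1*1 = T - 1 = -1 + T)
V(D, N) = (-24 + N)/(2*N) (V(D, N) = (-24 + N)/((2*N)) = (-24 + N)*(1/(2*N)) = (-24 + N)/(2*N))
(-2254 + V(W(b(4, -4)), -5))/(-2763 - 4073) = (-2254 + (½)*(-24 - 5)/(-5))/(-2763 - 4073) = (-2254 + (½)*(-⅕)*(-29))/(-6836) = (-2254 + 29/10)*(-1/6836) = -22511/10*(-1/6836) = 22511/68360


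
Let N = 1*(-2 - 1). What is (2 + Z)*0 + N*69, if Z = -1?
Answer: -207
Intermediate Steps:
N = -3 (N = 1*(-3) = -3)
(2 + Z)*0 + N*69 = (2 - 1)*0 - 3*69 = 1*0 - 207 = 0 - 207 = -207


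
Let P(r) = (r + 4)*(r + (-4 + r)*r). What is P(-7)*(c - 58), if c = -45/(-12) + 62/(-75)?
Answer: 115661/10 ≈ 11566.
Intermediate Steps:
c = 877/300 (c = -45*(-1/12) + 62*(-1/75) = 15/4 - 62/75 = 877/300 ≈ 2.9233)
P(r) = (4 + r)*(r + r*(-4 + r))
P(-7)*(c - 58) = (-7*(-12 - 7 + (-7)**2))*(877/300 - 58) = -7*(-12 - 7 + 49)*(-16523/300) = -7*30*(-16523/300) = -210*(-16523/300) = 115661/10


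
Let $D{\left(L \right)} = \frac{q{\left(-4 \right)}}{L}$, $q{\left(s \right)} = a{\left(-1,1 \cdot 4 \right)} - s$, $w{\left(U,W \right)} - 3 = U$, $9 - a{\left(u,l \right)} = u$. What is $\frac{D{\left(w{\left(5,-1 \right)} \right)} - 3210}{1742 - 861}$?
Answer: $- \frac{12833}{3524} \approx -3.6416$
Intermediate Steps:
$a{\left(u,l \right)} = 9 - u$
$w{\left(U,W \right)} = 3 + U$
$q{\left(s \right)} = 10 - s$ ($q{\left(s \right)} = \left(9 - -1\right) - s = \left(9 + 1\right) - s = 10 - s$)
$D{\left(L \right)} = \frac{14}{L}$ ($D{\left(L \right)} = \frac{10 - -4}{L} = \frac{10 + 4}{L} = \frac{14}{L}$)
$\frac{D{\left(w{\left(5,-1 \right)} \right)} - 3210}{1742 - 861} = \frac{\frac{14}{3 + 5} - 3210}{1742 - 861} = \frac{\frac{14}{8} - 3210}{1742 - 861} = \frac{14 \cdot \frac{1}{8} - 3210}{881} = \left(\frac{7}{4} - 3210\right) \frac{1}{881} = \left(- \frac{12833}{4}\right) \frac{1}{881} = - \frac{12833}{3524}$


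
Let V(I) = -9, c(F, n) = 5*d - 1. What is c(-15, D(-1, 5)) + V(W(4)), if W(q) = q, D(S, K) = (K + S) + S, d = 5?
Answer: 15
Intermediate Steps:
D(S, K) = K + 2*S
c(F, n) = 24 (c(F, n) = 5*5 - 1 = 25 - 1 = 24)
c(-15, D(-1, 5)) + V(W(4)) = 24 - 9 = 15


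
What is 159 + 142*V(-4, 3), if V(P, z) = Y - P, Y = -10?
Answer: -693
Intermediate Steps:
V(P, z) = -10 - P
159 + 142*V(-4, 3) = 159 + 142*(-10 - 1*(-4)) = 159 + 142*(-10 + 4) = 159 + 142*(-6) = 159 - 852 = -693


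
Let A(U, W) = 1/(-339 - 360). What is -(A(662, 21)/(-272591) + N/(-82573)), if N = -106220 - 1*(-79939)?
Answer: -5007610968202/15733550993457 ≈ -0.31828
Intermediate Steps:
A(U, W) = -1/699 (A(U, W) = 1/(-699) = -1/699)
N = -26281 (N = -106220 + 79939 = -26281)
-(A(662, 21)/(-272591) + N/(-82573)) = -(-1/699/(-272591) - 26281/(-82573)) = -(-1/699*(-1/272591) - 26281*(-1/82573)) = -(1/190541109 + 26281/82573) = -1*5007610968202/15733550993457 = -5007610968202/15733550993457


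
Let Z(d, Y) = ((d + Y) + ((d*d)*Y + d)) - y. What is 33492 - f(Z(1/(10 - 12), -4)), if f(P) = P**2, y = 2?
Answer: 33428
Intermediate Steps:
Z(d, Y) = -2 + Y + 2*d + Y*d**2 (Z(d, Y) = ((d + Y) + ((d*d)*Y + d)) - 1*2 = ((Y + d) + (d**2*Y + d)) - 2 = ((Y + d) + (Y*d**2 + d)) - 2 = ((Y + d) + (d + Y*d**2)) - 2 = (Y + 2*d + Y*d**2) - 2 = -2 + Y + 2*d + Y*d**2)
33492 - f(Z(1/(10 - 12), -4)) = 33492 - (-2 - 4 + 2/(10 - 12) - 4/(10 - 12)**2)**2 = 33492 - (-2 - 4 + 2/(-2) - 4*(1/(-2))**2)**2 = 33492 - (-2 - 4 + 2*(-1/2) - 4*(-1/2)**2)**2 = 33492 - (-2 - 4 - 1 - 4*1/4)**2 = 33492 - (-2 - 4 - 1 - 1)**2 = 33492 - 1*(-8)**2 = 33492 - 1*64 = 33492 - 64 = 33428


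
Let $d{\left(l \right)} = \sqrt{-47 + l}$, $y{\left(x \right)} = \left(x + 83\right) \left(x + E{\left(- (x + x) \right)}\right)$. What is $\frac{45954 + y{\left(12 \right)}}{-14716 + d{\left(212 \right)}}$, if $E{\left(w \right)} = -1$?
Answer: $- \frac{691637284}{216560491} - \frac{46999 \sqrt{165}}{216560491} \approx -3.1965$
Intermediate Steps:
$y{\left(x \right)} = \left(-1 + x\right) \left(83 + x\right)$ ($y{\left(x \right)} = \left(x + 83\right) \left(x - 1\right) = \left(83 + x\right) \left(-1 + x\right) = \left(-1 + x\right) \left(83 + x\right)$)
$\frac{45954 + y{\left(12 \right)}}{-14716 + d{\left(212 \right)}} = \frac{45954 + \left(-83 + 12^{2} + 82 \cdot 12\right)}{-14716 + \sqrt{-47 + 212}} = \frac{45954 + \left(-83 + 144 + 984\right)}{-14716 + \sqrt{165}} = \frac{45954 + 1045}{-14716 + \sqrt{165}} = \frac{46999}{-14716 + \sqrt{165}}$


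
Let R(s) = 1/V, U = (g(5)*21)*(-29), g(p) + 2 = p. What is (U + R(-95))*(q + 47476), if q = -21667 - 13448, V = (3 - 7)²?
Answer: -361324391/16 ≈ -2.2583e+7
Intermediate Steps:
g(p) = -2 + p
V = 16 (V = (-4)² = 16)
U = -1827 (U = ((-2 + 5)*21)*(-29) = (3*21)*(-29) = 63*(-29) = -1827)
R(s) = 1/16
q = -35115
(U + R(-95))*(q + 47476) = (-1827 + 1/16)*(-35115 + 47476) = -29231/16*12361 = -361324391/16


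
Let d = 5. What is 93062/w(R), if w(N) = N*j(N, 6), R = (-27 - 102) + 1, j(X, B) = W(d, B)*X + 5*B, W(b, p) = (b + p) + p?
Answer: 46531/137344 ≈ 0.33879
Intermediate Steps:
W(b, p) = b + 2*p
j(X, B) = 5*B + X*(5 + 2*B) (j(X, B) = (5 + 2*B)*X + 5*B = X*(5 + 2*B) + 5*B = 5*B + X*(5 + 2*B))
R = -128 (R = -129 + 1 = -128)
w(N) = N*(30 + 17*N) (w(N) = N*(5*6 + N*(5 + 2*6)) = N*(30 + N*(5 + 12)) = N*(30 + N*17) = N*(30 + 17*N))
93062/w(R) = 93062/((-128*(30 + 17*(-128)))) = 93062/((-128*(30 - 2176))) = 93062/((-128*(-2146))) = 93062/274688 = 93062*(1/274688) = 46531/137344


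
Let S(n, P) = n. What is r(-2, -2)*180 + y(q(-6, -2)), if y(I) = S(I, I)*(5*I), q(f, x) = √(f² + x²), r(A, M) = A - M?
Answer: 200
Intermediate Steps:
y(I) = 5*I² (y(I) = I*(5*I) = 5*I²)
r(-2, -2)*180 + y(q(-6, -2)) = (-2 - 1*(-2))*180 + 5*(√((-6)² + (-2)²))² = (-2 + 2)*180 + 5*(√(36 + 4))² = 0*180 + 5*(√40)² = 0 + 5*(2*√10)² = 0 + 5*40 = 0 + 200 = 200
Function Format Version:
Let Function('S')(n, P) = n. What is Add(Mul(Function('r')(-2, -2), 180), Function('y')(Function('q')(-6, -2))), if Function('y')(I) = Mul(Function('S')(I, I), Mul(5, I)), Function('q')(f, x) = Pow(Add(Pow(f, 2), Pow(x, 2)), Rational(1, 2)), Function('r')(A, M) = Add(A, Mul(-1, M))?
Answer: 200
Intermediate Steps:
Function('y')(I) = Mul(5, Pow(I, 2)) (Function('y')(I) = Mul(I, Mul(5, I)) = Mul(5, Pow(I, 2)))
Add(Mul(Function('r')(-2, -2), 180), Function('y')(Function('q')(-6, -2))) = Add(Mul(Add(-2, Mul(-1, -2)), 180), Mul(5, Pow(Pow(Add(Pow(-6, 2), Pow(-2, 2)), Rational(1, 2)), 2))) = Add(Mul(Add(-2, 2), 180), Mul(5, Pow(Pow(Add(36, 4), Rational(1, 2)), 2))) = Add(Mul(0, 180), Mul(5, Pow(Pow(40, Rational(1, 2)), 2))) = Add(0, Mul(5, Pow(Mul(2, Pow(10, Rational(1, 2))), 2))) = Add(0, Mul(5, 40)) = Add(0, 200) = 200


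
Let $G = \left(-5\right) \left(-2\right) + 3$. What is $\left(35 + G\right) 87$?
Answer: $4176$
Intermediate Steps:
$G = 13$ ($G = 10 + 3 = 13$)
$\left(35 + G\right) 87 = \left(35 + 13\right) 87 = 48 \cdot 87 = 4176$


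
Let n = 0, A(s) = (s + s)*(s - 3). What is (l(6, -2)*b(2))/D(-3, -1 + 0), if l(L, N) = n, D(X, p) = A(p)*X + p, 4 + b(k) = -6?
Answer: 0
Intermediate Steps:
b(k) = -10 (b(k) = -4 - 6 = -10)
A(s) = 2*s*(-3 + s) (A(s) = (2*s)*(-3 + s) = 2*s*(-3 + s))
D(X, p) = p + 2*X*p*(-3 + p) (D(X, p) = (2*p*(-3 + p))*X + p = 2*X*p*(-3 + p) + p = p + 2*X*p*(-3 + p))
l(L, N) = 0
(l(6, -2)*b(2))/D(-3, -1 + 0) = (0*(-10))/(((-1 + 0)*(1 + 2*(-3)*(-3 + (-1 + 0))))) = 0/((-(1 + 2*(-3)*(-3 - 1)))) = 0/((-(1 + 2*(-3)*(-4)))) = 0/((-(1 + 24))) = 0/((-1*25)) = 0/(-25) = 0*(-1/25) = 0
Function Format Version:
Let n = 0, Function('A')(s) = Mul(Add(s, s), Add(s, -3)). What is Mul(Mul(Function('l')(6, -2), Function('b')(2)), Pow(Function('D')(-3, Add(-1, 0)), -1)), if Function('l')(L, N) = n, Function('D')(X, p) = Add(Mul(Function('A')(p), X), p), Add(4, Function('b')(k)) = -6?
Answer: 0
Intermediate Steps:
Function('b')(k) = -10 (Function('b')(k) = Add(-4, -6) = -10)
Function('A')(s) = Mul(2, s, Add(-3, s)) (Function('A')(s) = Mul(Mul(2, s), Add(-3, s)) = Mul(2, s, Add(-3, s)))
Function('D')(X, p) = Add(p, Mul(2, X, p, Add(-3, p))) (Function('D')(X, p) = Add(Mul(Mul(2, p, Add(-3, p)), X), p) = Add(Mul(2, X, p, Add(-3, p)), p) = Add(p, Mul(2, X, p, Add(-3, p))))
Function('l')(L, N) = 0
Mul(Mul(Function('l')(6, -2), Function('b')(2)), Pow(Function('D')(-3, Add(-1, 0)), -1)) = Mul(Mul(0, -10), Pow(Mul(Add(-1, 0), Add(1, Mul(2, -3, Add(-3, Add(-1, 0))))), -1)) = Mul(0, Pow(Mul(-1, Add(1, Mul(2, -3, Add(-3, -1)))), -1)) = Mul(0, Pow(Mul(-1, Add(1, Mul(2, -3, -4))), -1)) = Mul(0, Pow(Mul(-1, Add(1, 24)), -1)) = Mul(0, Pow(Mul(-1, 25), -1)) = Mul(0, Pow(-25, -1)) = Mul(0, Rational(-1, 25)) = 0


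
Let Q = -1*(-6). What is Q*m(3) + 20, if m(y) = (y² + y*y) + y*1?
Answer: 146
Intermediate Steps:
m(y) = y + 2*y² (m(y) = (y² + y²) + y = 2*y² + y = y + 2*y²)
Q = 6
Q*m(3) + 20 = 6*(3*(1 + 2*3)) + 20 = 6*(3*(1 + 6)) + 20 = 6*(3*7) + 20 = 6*21 + 20 = 126 + 20 = 146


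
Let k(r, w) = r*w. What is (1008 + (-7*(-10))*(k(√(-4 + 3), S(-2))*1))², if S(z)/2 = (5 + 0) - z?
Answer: 55664 + 1975680*I ≈ 55664.0 + 1.9757e+6*I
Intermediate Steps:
S(z) = 10 - 2*z (S(z) = 2*((5 + 0) - z) = 2*(5 - z) = 10 - 2*z)
(1008 + (-7*(-10))*(k(√(-4 + 3), S(-2))*1))² = (1008 + (-7*(-10))*((√(-4 + 3)*(10 - 2*(-2)))*1))² = (1008 + 70*((√(-1)*(10 + 4))*1))² = (1008 + 70*((I*14)*1))² = (1008 + 70*((14*I)*1))² = (1008 + 70*(14*I))² = (1008 + 980*I)²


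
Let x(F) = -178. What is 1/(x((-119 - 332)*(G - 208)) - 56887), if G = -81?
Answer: -1/57065 ≈ -1.7524e-5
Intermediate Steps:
1/(x((-119 - 332)*(G - 208)) - 56887) = 1/(-178 - 56887) = 1/(-57065) = -1/57065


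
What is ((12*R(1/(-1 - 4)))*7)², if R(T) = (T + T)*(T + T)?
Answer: 112896/625 ≈ 180.63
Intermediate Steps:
R(T) = 4*T² (R(T) = (2*T)*(2*T) = 4*T²)
((12*R(1/(-1 - 4)))*7)² = ((12*(4*(1/(-1 - 4))²))*7)² = ((12*(4*(1/(-5))²))*7)² = ((12*(4*(-⅕)²))*7)² = ((12*(4*(1/25)))*7)² = ((12*(4/25))*7)² = ((48/25)*7)² = (336/25)² = 112896/625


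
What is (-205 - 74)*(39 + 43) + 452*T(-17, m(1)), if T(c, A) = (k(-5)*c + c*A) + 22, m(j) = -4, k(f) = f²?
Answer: -174298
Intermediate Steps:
T(c, A) = 22 + 25*c + A*c (T(c, A) = ((-5)²*c + c*A) + 22 = (25*c + A*c) + 22 = 22 + 25*c + A*c)
(-205 - 74)*(39 + 43) + 452*T(-17, m(1)) = (-205 - 74)*(39 + 43) + 452*(22 + 25*(-17) - 4*(-17)) = -279*82 + 452*(22 - 425 + 68) = -22878 + 452*(-335) = -22878 - 151420 = -174298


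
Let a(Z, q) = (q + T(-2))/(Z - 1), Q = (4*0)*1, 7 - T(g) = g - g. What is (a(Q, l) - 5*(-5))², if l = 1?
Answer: 289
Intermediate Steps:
T(g) = 7 (T(g) = 7 - (g - g) = 7 - 1*0 = 7 + 0 = 7)
Q = 0 (Q = 0*1 = 0)
a(Z, q) = (7 + q)/(-1 + Z) (a(Z, q) = (q + 7)/(Z - 1) = (7 + q)/(-1 + Z))
(a(Q, l) - 5*(-5))² = ((7 + 1)/(-1 + 0) - 5*(-5))² = (8/(-1) + 25)² = (-1*8 + 25)² = (-8 + 25)² = 17² = 289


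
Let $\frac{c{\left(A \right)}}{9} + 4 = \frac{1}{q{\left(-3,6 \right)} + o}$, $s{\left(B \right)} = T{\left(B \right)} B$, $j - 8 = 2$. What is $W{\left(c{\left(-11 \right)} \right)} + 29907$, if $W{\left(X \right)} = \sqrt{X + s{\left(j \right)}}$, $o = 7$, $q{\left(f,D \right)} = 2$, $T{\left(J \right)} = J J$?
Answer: $29907 + \sqrt{965} \approx 29938.0$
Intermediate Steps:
$j = 10$ ($j = 8 + 2 = 10$)
$T{\left(J \right)} = J^{2}$
$s{\left(B \right)} = B^{3}$ ($s{\left(B \right)} = B^{2} B = B^{3}$)
$c{\left(A \right)} = -35$ ($c{\left(A \right)} = -36 + \frac{9}{2 + 7} = -36 + \frac{9}{9} = -36 + 9 \cdot \frac{1}{9} = -36 + 1 = -35$)
$W{\left(X \right)} = \sqrt{1000 + X}$ ($W{\left(X \right)} = \sqrt{X + 10^{3}} = \sqrt{X + 1000} = \sqrt{1000 + X}$)
$W{\left(c{\left(-11 \right)} \right)} + 29907 = \sqrt{1000 - 35} + 29907 = \sqrt{965} + 29907 = 29907 + \sqrt{965}$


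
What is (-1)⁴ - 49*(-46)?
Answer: 2255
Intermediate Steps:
(-1)⁴ - 49*(-46) = 1 + 2254 = 2255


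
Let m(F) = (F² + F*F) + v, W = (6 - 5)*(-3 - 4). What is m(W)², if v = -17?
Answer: 6561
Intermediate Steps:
W = -7 (W = 1*(-7) = -7)
m(F) = -17 + 2*F² (m(F) = (F² + F*F) - 17 = (F² + F²) - 17 = 2*F² - 17 = -17 + 2*F²)
m(W)² = (-17 + 2*(-7)²)² = (-17 + 2*49)² = (-17 + 98)² = 81² = 6561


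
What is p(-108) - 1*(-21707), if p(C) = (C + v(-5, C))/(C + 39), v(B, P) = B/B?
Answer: 1497890/69 ≈ 21709.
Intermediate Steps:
v(B, P) = 1
p(C) = (1 + C)/(39 + C) (p(C) = (C + 1)/(C + 39) = (1 + C)/(39 + C))
p(-108) - 1*(-21707) = (1 - 108)/(39 - 108) - 1*(-21707) = -107/(-69) + 21707 = -1/69*(-107) + 21707 = 107/69 + 21707 = 1497890/69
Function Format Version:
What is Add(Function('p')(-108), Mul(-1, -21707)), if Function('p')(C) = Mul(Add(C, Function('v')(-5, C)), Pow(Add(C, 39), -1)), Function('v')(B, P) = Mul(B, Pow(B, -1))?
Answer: Rational(1497890, 69) ≈ 21709.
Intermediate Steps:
Function('v')(B, P) = 1
Function('p')(C) = Mul(Pow(Add(39, C), -1), Add(1, C)) (Function('p')(C) = Mul(Add(C, 1), Pow(Add(C, 39), -1)) = Mul(Add(1, C), Pow(Add(39, C), -1)) = Mul(Pow(Add(39, C), -1), Add(1, C)))
Add(Function('p')(-108), Mul(-1, -21707)) = Add(Mul(Pow(Add(39, -108), -1), Add(1, -108)), Mul(-1, -21707)) = Add(Mul(Pow(-69, -1), -107), 21707) = Add(Mul(Rational(-1, 69), -107), 21707) = Add(Rational(107, 69), 21707) = Rational(1497890, 69)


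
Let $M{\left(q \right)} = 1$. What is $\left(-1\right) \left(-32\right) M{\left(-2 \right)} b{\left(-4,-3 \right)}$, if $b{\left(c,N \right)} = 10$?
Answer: $320$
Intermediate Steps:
$\left(-1\right) \left(-32\right) M{\left(-2 \right)} b{\left(-4,-3 \right)} = \left(-1\right) \left(-32\right) 1 \cdot 10 = 32 \cdot 1 \cdot 10 = 32 \cdot 10 = 320$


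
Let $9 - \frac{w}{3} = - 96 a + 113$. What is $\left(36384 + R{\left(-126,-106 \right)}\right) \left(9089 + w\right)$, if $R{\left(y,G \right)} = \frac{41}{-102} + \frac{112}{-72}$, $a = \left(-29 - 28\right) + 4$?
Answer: $- \frac{72219154735}{306} \approx -2.3601 \cdot 10^{8}$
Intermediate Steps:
$a = -53$ ($a = -57 + 4 = -53$)
$R{\left(y,G \right)} = - \frac{599}{306}$ ($R{\left(y,G \right)} = 41 \left(- \frac{1}{102}\right) + 112 \left(- \frac{1}{72}\right) = - \frac{41}{102} - \frac{14}{9} = - \frac{599}{306}$)
$w = -15576$ ($w = 27 - 3 \left(\left(-96\right) \left(-53\right) + 113\right) = 27 - 3 \left(5088 + 113\right) = 27 - 15603 = -15576$)
$\left(36384 + R{\left(-126,-106 \right)}\right) \left(9089 + w\right) = \left(36384 - \frac{599}{306}\right) \left(9089 - 15576\right) = \frac{11132905}{306} \left(-6487\right) = - \frac{72219154735}{306}$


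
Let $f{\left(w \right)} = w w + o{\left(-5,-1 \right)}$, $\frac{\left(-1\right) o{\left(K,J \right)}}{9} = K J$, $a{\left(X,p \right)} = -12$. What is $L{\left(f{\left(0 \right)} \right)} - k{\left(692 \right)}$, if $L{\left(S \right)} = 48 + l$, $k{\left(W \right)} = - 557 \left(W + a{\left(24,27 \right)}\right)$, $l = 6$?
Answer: $378814$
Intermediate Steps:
$o{\left(K,J \right)} = - 9 J K$ ($o{\left(K,J \right)} = - 9 K J = - 9 J K$)
$k{\left(W \right)} = 6684 - 557 W$ ($k{\left(W \right)} = - 557 \left(W - 12\right) = - 557 \left(-12 + W\right) = 6684 - 557 W$)
$f{\left(w \right)} = -45 + w^{2}$ ($f{\left(w \right)} = w w - \left(-9\right) \left(-5\right) = w^{2} - 45 = -45 + w^{2}$)
$L{\left(S \right)} = 54$ ($L{\left(S \right)} = 48 + 6 = 54$)
$L{\left(f{\left(0 \right)} \right)} - k{\left(692 \right)} = 54 - \left(6684 - 385444\right) = 54 - -378760 = 54 + 378760 = 378814$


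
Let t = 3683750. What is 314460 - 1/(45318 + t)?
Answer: 1172642723279/3729068 ≈ 3.1446e+5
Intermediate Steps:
314460 - 1/(45318 + t) = 314460 - 1/(45318 + 3683750) = 314460 - 1/3729068 = 1172642723279/3729068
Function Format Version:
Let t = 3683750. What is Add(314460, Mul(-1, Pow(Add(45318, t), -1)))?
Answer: Rational(1172642723279, 3729068) ≈ 3.1446e+5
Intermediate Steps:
Add(314460, Mul(-1, Pow(Add(45318, t), -1))) = Add(314460, Mul(-1, Pow(Add(45318, 3683750), -1))) = Add(314460, Mul(-1, Pow(3729068, -1))) = Add(314460, Mul(-1, Rational(1, 3729068))) = Add(314460, Rational(-1, 3729068)) = Rational(1172642723279, 3729068)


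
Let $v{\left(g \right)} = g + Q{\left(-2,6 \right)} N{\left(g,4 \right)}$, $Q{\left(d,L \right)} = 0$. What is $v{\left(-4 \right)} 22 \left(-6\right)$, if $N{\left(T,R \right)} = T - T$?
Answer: $528$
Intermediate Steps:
$N{\left(T,R \right)} = 0$
$v{\left(g \right)} = g$ ($v{\left(g \right)} = g + 0 \cdot 0 = g + 0 = g$)
$v{\left(-4 \right)} 22 \left(-6\right) = \left(-4\right) 22 \left(-6\right) = \left(-88\right) \left(-6\right) = 528$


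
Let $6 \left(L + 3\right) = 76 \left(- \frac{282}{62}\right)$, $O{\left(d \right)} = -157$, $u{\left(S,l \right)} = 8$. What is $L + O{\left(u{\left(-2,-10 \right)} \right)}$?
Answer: $- \frac{6746}{31} \approx -217.61$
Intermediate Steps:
$L = - \frac{1879}{31}$ ($L = -3 + \frac{76 \left(- \frac{282}{62}\right)}{6} = -3 + \frac{76 \left(\left(-282\right) \frac{1}{62}\right)}{6} = -3 + \frac{76 \left(- \frac{141}{31}\right)}{6} = -3 + \frac{1}{6} \left(- \frac{10716}{31}\right) = -3 - \frac{1786}{31} = - \frac{1879}{31} \approx -60.613$)
$L + O{\left(u{\left(-2,-10 \right)} \right)} = - \frac{1879}{31} - 157 = - \frac{6746}{31}$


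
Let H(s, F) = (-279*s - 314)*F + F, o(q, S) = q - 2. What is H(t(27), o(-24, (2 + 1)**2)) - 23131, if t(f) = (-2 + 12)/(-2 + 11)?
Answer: -6933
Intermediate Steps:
o(q, S) = -2 + q
t(f) = 10/9
H(s, F) = F + F*(-314 - 279*s) (H(s, F) = (-314 - 279*s)*F + F = F*(-314 - 279*s) + F = F + F*(-314 - 279*s))
H(t(27), o(-24, (2 + 1)**2)) - 23131 = -(-2 - 24)*(313 + 279*(10/9)) - 23131 = -1*(-26)*(313 + 310) - 23131 = -1*(-26)*623 - 23131 = 16198 - 23131 = -6933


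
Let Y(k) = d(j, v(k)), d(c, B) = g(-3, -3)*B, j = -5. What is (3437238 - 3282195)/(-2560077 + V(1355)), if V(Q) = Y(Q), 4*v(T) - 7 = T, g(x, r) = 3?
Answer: -34454/568679 ≈ -0.060586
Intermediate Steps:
v(T) = 7/4 + T/4
d(c, B) = 3*B
Y(k) = 21/4 + 3*k/4 (Y(k) = 3*(7/4 + k/4) = 21/4 + 3*k/4)
V(Q) = 21/4 + 3*Q/4
(3437238 - 3282195)/(-2560077 + V(1355)) = (3437238 - 3282195)/(-2560077 + (21/4 + (¾)*1355)) = 155043/(-2560077 + (21/4 + 4065/4)) = 155043/(-2560077 + 2043/2) = 155043/(-5118111/2) = 155043*(-2/5118111) = -34454/568679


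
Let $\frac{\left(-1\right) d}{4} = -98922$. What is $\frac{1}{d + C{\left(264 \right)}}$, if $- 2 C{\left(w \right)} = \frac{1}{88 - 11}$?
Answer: $\frac{154}{60935951} \approx 2.5272 \cdot 10^{-6}$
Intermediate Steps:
$d = 395688$ ($d = \left(-4\right) \left(-98922\right) = 395688$)
$C{\left(w \right)} = - \frac{1}{154}$ ($C{\left(w \right)} = - \frac{1}{2 \left(88 - 11\right)} = - \frac{1}{2 \cdot 77} = \left(- \frac{1}{2}\right) \frac{1}{77} = - \frac{1}{154}$)
$\frac{1}{d + C{\left(264 \right)}} = \frac{1}{395688 - \frac{1}{154}} = \frac{1}{\frac{60935951}{154}} = \frac{154}{60935951}$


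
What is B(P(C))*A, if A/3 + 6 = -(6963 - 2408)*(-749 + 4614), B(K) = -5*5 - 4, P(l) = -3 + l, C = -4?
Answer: 1531642047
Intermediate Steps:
B(K) = -29 (B(K) = -25 - 4 = -29)
A = -52815243 (A = -18 + 3*(-(6963 - 2408)*(-749 + 4614)) = -18 + 3*(-4555*3865) = -18 + 3*(-1*17605075) = -18 + 3*(-17605075) = -18 - 52815225 = -52815243)
B(P(C))*A = -29*(-52815243) = 1531642047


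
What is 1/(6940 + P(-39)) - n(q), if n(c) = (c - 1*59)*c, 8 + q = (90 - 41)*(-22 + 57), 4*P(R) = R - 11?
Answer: -38975999278/13855 ≈ -2.8131e+6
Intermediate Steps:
P(R) = -11/4 + R/4 (P(R) = (R - 11)/4 = (-11 + R)/4 = -11/4 + R/4)
q = 1707 (q = -8 + (90 - 41)*(-22 + 57) = -8 + 49*35 = -8 + 1715 = 1707)
n(c) = c*(-59 + c) (n(c) = (c - 59)*c = (-59 + c)*c = c*(-59 + c))
1/(6940 + P(-39)) - n(q) = 1/(6940 + (-11/4 + (¼)*(-39))) - 1707*(-59 + 1707) = 1/(6940 + (-11/4 - 39/4)) - 1707*1648 = 1/(6940 - 25/2) - 1*2813136 = 1/(13855/2) - 2813136 = 2/13855 - 2813136 = -38975999278/13855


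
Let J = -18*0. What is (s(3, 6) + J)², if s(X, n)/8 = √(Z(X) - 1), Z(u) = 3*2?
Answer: 320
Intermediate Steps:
J = 0
Z(u) = 6
s(X, n) = 8*√5 (s(X, n) = 8*√(6 - 1) = 8*√5)
(s(3, 6) + J)² = (8*√5 + 0)² = (8*√5)² = 320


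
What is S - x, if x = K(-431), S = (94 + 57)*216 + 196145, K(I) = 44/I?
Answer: 98596035/431 ≈ 2.2876e+5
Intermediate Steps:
S = 228761 (S = 151*216 + 196145 = 32616 + 196145 = 228761)
x = -44/431 (x = 44/(-431) = 44*(-1/431) = -44/431 ≈ -0.10209)
S - x = 228761 - 1*(-44/431) = 228761 + 44/431 = 98596035/431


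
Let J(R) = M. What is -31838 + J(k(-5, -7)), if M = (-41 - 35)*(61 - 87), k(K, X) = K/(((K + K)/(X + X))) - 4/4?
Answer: -29862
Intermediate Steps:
k(K, X) = -1 + X (k(K, X) = K/(((2*K)/((2*X)))) - 4*1/4 = K/(((2*K)*(1/(2*X)))) - 1 = K/((K/X)) - 1 = K*(X/K) - 1 = X - 1 = -1 + X)
M = 1976 (M = -76*(-26) = 1976)
J(R) = 1976
-31838 + J(k(-5, -7)) = -31838 + 1976 = -29862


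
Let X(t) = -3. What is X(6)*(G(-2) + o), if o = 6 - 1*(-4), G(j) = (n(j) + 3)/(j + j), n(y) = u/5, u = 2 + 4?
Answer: -537/20 ≈ -26.850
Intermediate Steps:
u = 6
n(y) = 6/5
G(j) = 21/(10*j) (G(j) = (6/5 + 3)/(j + j) = 21/(5*((2*j))) = 21*(1/(2*j))/5 = 21/(10*j))
o = 10 (o = 6 + 4 = 10)
X(6)*(G(-2) + o) = -3*((21/10)/(-2) + 10) = -3*((21/10)*(-½) + 10) = -3*(-21/20 + 10) = -3*179/20 = -537/20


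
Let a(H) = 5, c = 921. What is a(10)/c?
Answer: 5/921 ≈ 0.0054289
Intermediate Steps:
a(10)/c = 5/921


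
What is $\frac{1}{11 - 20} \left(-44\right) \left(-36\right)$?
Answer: $-176$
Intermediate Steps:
$\frac{1}{11 - 20} \left(-44\right) \left(-36\right) = \frac{1}{-9} \left(-44\right) \left(-36\right) = \left(- \frac{1}{9}\right) \left(-44\right) \left(-36\right) = \frac{44}{9} \left(-36\right) = -176$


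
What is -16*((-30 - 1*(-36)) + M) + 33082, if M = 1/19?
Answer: 626718/19 ≈ 32985.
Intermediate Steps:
M = 1/19 ≈ 0.052632
-16*((-30 - 1*(-36)) + M) + 33082 = -16*((-30 - 1*(-36)) + 1/19) + 33082 = -16*((-30 + 36) + 1/19) + 33082 = -16*(6 + 1/19) + 33082 = -16*115/19 + 33082 = -1840/19 + 33082 = 626718/19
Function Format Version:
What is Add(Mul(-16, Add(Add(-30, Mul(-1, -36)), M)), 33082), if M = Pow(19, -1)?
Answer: Rational(626718, 19) ≈ 32985.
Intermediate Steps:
M = Rational(1, 19) ≈ 0.052632
Add(Mul(-16, Add(Add(-30, Mul(-1, -36)), M)), 33082) = Add(Mul(-16, Add(Add(-30, Mul(-1, -36)), Rational(1, 19))), 33082) = Add(Mul(-16, Add(Add(-30, 36), Rational(1, 19))), 33082) = Add(Mul(-16, Add(6, Rational(1, 19))), 33082) = Add(Mul(-16, Rational(115, 19)), 33082) = Add(Rational(-1840, 19), 33082) = Rational(626718, 19)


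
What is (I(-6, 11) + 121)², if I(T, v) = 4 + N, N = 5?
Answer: 16900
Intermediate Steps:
I(T, v) = 9 (I(T, v) = 4 + 5 = 9)
(I(-6, 11) + 121)² = (9 + 121)² = 130² = 16900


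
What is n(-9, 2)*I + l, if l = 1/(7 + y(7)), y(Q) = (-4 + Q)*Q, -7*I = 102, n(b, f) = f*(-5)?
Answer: 583/4 ≈ 145.75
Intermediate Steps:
n(b, f) = -5*f
I = -102/7 (I = -1/7*102 = -102/7 ≈ -14.571)
y(Q) = Q*(-4 + Q)
l = 1/28 (l = 1/(7 + 7*(-4 + 7)) = 1/(7 + 7*3) = 1/(7 + 21) = 1/28 ≈ 0.035714)
n(-9, 2)*I + l = -5*2*(-102/7) + 1/28 = -10*(-102/7) + 1/28 = 1020/7 + 1/28 = 583/4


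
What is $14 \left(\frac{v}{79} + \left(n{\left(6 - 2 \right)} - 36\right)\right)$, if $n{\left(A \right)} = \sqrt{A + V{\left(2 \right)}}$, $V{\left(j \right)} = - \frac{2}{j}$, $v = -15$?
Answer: $- \frac{40026}{79} + 14 \sqrt{3} \approx -482.41$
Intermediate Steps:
$n{\left(A \right)} = \sqrt{-1 + A}$ ($n{\left(A \right)} = \sqrt{A - \frac{2}{2}} = \sqrt{A - 1} = \sqrt{-1 + A}$)
$14 \left(\frac{v}{79} + \left(n{\left(6 - 2 \right)} - 36\right)\right) = 14 \left(- \frac{15}{79} + \left(\sqrt{-1 + \left(6 - 2\right)} - 36\right)\right) = 14 \left(\left(-15\right) \frac{1}{79} - \left(36 - \sqrt{-1 + 4}\right)\right) = 14 \left(- \frac{15}{79} - \left(36 - \sqrt{3}\right)\right) = 14 \left(- \frac{2859}{79} + \sqrt{3}\right) = - \frac{40026}{79} + 14 \sqrt{3}$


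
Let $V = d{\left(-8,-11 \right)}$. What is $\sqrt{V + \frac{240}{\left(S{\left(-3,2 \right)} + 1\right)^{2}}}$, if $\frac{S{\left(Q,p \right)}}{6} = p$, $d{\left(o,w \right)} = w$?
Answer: $\frac{i \sqrt{1619}}{13} \approx 3.0951 i$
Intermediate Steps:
$S{\left(Q,p \right)} = 6 p$
$V = -11$
$\sqrt{V + \frac{240}{\left(S{\left(-3,2 \right)} + 1\right)^{2}}} = \sqrt{-11 + \frac{240}{\left(6 \cdot 2 + 1\right)^{2}}} = \sqrt{-11 + \frac{240}{\left(12 + 1\right)^{2}}} = \sqrt{-11 + \frac{240}{13^{2}}} = \sqrt{-11 + \frac{240}{169}} = \sqrt{- \frac{1619}{169}} = \frac{i \sqrt{1619}}{13}$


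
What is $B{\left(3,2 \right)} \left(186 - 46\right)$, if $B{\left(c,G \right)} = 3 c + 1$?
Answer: $1400$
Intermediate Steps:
$B{\left(c,G \right)} = 1 + 3 c$
$B{\left(3,2 \right)} \left(186 - 46\right) = \left(1 + 3 \cdot 3\right) \left(186 - 46\right) = \left(1 + 9\right) 140 = 10 \cdot 140 = 1400$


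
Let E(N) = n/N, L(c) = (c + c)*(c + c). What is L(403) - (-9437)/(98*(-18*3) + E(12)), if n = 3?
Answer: 13750807464/21167 ≈ 6.4963e+5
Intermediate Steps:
L(c) = 4*c**2 (L(c) = (2*c)*(2*c) = 4*c**2)
E(N) = 3/N
L(403) - (-9437)/(98*(-18*3) + E(12)) = 4*403**2 - (-9437)/(98*(-18*3) + 3/12) = 4*162409 - (-9437)/(98*(-54) + 3*(1/12)) = 649636 - (-9437)/(-5292 + 1/4) = 649636 - (-9437)/(-21167/4) = 649636 - (-9437)*(-4)/21167 = 649636 - 1*37748/21167 = 649636 - 37748/21167 = 13750807464/21167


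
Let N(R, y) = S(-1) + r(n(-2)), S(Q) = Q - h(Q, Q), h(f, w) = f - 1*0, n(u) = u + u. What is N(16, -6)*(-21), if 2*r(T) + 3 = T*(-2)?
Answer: -105/2 ≈ -52.500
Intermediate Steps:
n(u) = 2*u
h(f, w) = f (h(f, w) = f + 0 = f)
r(T) = -3/2 - T (r(T) = -3/2 + (T*(-2))/2 = -3/2 + (-2*T)/2 = -3/2 - T)
S(Q) = 0 (S(Q) = Q - Q = 0)
N(R, y) = 5/2 (N(R, y) = 0 + (-3/2 - 2*(-2)) = 0 + (-3/2 - 1*(-4)) = 0 + (-3/2 + 4) = 0 + 5/2 = 5/2)
N(16, -6)*(-21) = (5/2)*(-21) = -105/2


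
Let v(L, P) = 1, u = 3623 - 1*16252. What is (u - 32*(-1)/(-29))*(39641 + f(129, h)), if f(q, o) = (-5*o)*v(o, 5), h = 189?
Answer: -14173300008/29 ≈ -4.8873e+8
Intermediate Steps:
u = -12629 (u = 3623 - 16252 = -12629)
f(q, o) = -5*o (f(q, o) = -5*o*1 = -5*o)
(u - 32*(-1)/(-29))*(39641 + f(129, h)) = (-12629 - 32*(-1)/(-29))*(39641 - 5*189) = (-12629 + 32*(-1/29))*(39641 - 945) = (-12629 - 32/29)*38696 = -366273/29*38696 = -14173300008/29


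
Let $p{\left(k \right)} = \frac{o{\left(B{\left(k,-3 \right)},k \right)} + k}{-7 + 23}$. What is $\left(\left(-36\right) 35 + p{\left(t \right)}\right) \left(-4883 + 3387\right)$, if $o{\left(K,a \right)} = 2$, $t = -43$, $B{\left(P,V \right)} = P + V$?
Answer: $\frac{3777587}{2} \approx 1.8888 \cdot 10^{6}$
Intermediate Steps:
$p{\left(k \right)} = \frac{1}{8} + \frac{k}{16}$ ($p{\left(k \right)} = \frac{2 + k}{-7 + 23} = \frac{2 + k}{16} = \left(2 + k\right) \frac{1}{16} = \frac{1}{8} + \frac{k}{16}$)
$\left(\left(-36\right) 35 + p{\left(t \right)}\right) \left(-4883 + 3387\right) = \left(\left(-36\right) 35 + \left(\frac{1}{8} + \frac{1}{16} \left(-43\right)\right)\right) \left(-4883 + 3387\right) = \left(-1260 + \left(\frac{1}{8} - \frac{43}{16}\right)\right) \left(-1496\right) = \left(-1260 - \frac{41}{16}\right) \left(-1496\right) = \left(- \frac{20201}{16}\right) \left(-1496\right) = \frac{3777587}{2}$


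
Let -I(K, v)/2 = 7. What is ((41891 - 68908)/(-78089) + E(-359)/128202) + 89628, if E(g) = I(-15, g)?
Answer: 448642123408186/5005582989 ≈ 89628.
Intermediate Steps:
I(K, v) = -14 (I(K, v) = -2*7 = -14)
E(g) = -14
((41891 - 68908)/(-78089) + E(-359)/128202) + 89628 = ((41891 - 68908)/(-78089) - 14/128202) + 89628 = (-27017*(-1/78089) - 14*1/128202) + 89628 = (27017/78089 - 7/64101) + 89628 = 1731270094/5005582989 + 89628 = 448642123408186/5005582989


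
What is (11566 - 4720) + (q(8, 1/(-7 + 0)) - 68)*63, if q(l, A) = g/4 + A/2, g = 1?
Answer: 10293/4 ≈ 2573.3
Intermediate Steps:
q(l, A) = 1/4 + A/2
(11566 - 4720) + (q(8, 1/(-7 + 0)) - 68)*63 = (11566 - 4720) + ((1/4 + 1/(2*(-7 + 0))) - 68)*63 = 6846 + ((1/4 + (1/2)/(-7)) - 68)*63 = 6846 + ((1/4 + (1/2)*(-1/7)) - 68)*63 = 6846 + ((1/4 - 1/14) - 68)*63 = 6846 + (5/28 - 68)*63 = 6846 - 1899/28*63 = 6846 - 17091/4 = 10293/4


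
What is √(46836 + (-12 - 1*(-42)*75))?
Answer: √49974 ≈ 223.55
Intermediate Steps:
√(46836 + (-12 - 1*(-42)*75)) = √(46836 + (-12 + 42*75)) = √(46836 + (-12 + 3150)) = √(46836 + 3138) = √49974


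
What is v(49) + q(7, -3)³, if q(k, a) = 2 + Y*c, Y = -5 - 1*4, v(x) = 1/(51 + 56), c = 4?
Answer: -4205527/107 ≈ -39304.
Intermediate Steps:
v(x) = 1/107
Y = -9 (Y = -5 - 4 = -9)
q(k, a) = -34 (q(k, a) = 2 - 9*4 = 2 - 36 = -34)
v(49) + q(7, -3)³ = 1/107 + (-34)³ = 1/107 - 39304 = -4205527/107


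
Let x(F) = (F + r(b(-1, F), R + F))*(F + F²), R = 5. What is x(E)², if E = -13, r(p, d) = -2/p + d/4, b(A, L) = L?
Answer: 5363856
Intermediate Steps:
r(p, d) = -2/p + d/4 (r(p, d) = -2/p + d*(¼) = -2/p + d/4)
x(F) = (F + F²)*(5/4 - 2/F + 5*F/4) (x(F) = (F + (-2/F + (5 + F)/4))*(F + F²) = (F + (-2/F + (5/4 + F/4)))*(F + F²) = (F + (5/4 - 2/F + F/4))*(F + F²) = (5/4 - 2/F + 5*F/4)*(F + F²) = (F + F²)*(5/4 - 2/F + 5*F/4))
x(E)² = (-2 - ¾*(-13) + (5/2)*(-13)² + (5/4)*(-13)³)² = (-2 + 39/4 + (5/2)*169 + (5/4)*(-2197))² = (-2 + 39/4 + 845/2 - 10985/4)² = (-2316)² = 5363856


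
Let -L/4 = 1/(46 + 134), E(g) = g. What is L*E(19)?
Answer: -19/45 ≈ -0.42222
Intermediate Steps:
L = -1/45 (L = -4/(46 + 134) = -4/180 = -4*1/180 = -1/45 ≈ -0.022222)
L*E(19) = -1/45*19 = -19/45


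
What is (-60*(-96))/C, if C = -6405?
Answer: -384/427 ≈ -0.89930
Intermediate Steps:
(-60*(-96))/C = -60*(-96)/(-6405) = 5760*(-1/6405) = -384/427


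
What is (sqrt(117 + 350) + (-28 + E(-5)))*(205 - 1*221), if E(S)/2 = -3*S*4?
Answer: -1472 - 16*sqrt(467) ≈ -1817.8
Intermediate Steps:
E(S) = -24*S (E(S) = 2*(-3*S*4) = 2*(-12*S) = -24*S)
(sqrt(117 + 350) + (-28 + E(-5)))*(205 - 1*221) = (sqrt(117 + 350) + (-28 - 24*(-5)))*(205 - 1*221) = (sqrt(467) + (-28 + 120))*(205 - 221) = (sqrt(467) + 92)*(-16) = (92 + sqrt(467))*(-16) = -1472 - 16*sqrt(467)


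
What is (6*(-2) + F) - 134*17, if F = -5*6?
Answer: -2320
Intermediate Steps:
F = -30
(6*(-2) + F) - 134*17 = (6*(-2) - 30) - 134*17 = (-12 - 30) - 2278 = -42 - 2278 = -2320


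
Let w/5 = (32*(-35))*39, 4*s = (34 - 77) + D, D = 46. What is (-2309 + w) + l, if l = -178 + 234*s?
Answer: -441423/2 ≈ -2.2071e+5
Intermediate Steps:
s = ¾ (s = ((34 - 77) + 46)/4 = (-43 + 46)/4 = (¼)*3 = ¾ ≈ 0.75000)
l = -5/2 (l = -178 + 234*(¾) = -178 + 351/2 = -5/2 ≈ -2.5000)
w = -218400 (w = 5*((32*(-35))*39) = 5*(-1120*39) = 5*(-43680) = -218400)
(-2309 + w) + l = (-2309 - 218400) - 5/2 = -220709 - 5/2 = -441423/2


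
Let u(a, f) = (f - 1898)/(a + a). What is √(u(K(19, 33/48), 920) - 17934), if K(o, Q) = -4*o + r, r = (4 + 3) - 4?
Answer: I*√95534589/73 ≈ 133.89*I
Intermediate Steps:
r = 3 (r = 7 - 4 = 3)
K(o, Q) = 3 - 4*o (K(o, Q) = -4*o + 3 = 3 - 4*o)
u(a, f) = (-1898 + f)/(2*a) (u(a, f) = (-1898 + f)/((2*a)) = (-1898 + f)*(1/(2*a)) = (-1898 + f)/(2*a))
√(u(K(19, 33/48), 920) - 17934) = √((-1898 + 920)/(2*(3 - 4*19)) - 17934) = √((½)*(-978)/(3 - 76) - 17934) = √((½)*(-978)/(-73) - 17934) = √((½)*(-1/73)*(-978) - 17934) = √(489/73 - 17934) = √(-1308693/73) = I*√95534589/73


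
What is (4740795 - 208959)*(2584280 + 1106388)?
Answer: 16725502106448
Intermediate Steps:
(4740795 - 208959)*(2584280 + 1106388) = 4531836*3690668 = 16725502106448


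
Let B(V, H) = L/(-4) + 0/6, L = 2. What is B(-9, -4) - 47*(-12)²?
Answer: -13537/2 ≈ -6768.5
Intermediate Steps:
B(V, H) = -½ (B(V, H) = 2/(-4) + 0/6 = 2*(-¼) + 0*(⅙) = -½ + 0 = -½)
B(-9, -4) - 47*(-12)² = -½ - 47*(-12)² = -½ - 47*144 = -½ - 6768 = -13537/2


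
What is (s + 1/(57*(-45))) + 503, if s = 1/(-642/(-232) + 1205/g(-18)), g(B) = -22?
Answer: 85612710706/170210835 ≈ 502.98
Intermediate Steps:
s = -1276/66359 (s = 1/(-642/(-232) + 1205/(-22)) = 1/(-642*(-1/232) + 1205*(-1/22)) = 1/(321/116 - 1205/22) = 1/(-66359/1276) = -1276/66359 ≈ -0.019229)
(s + 1/(57*(-45))) + 503 = (-1276/66359 + 1/(57*(-45))) + 503 = (-1276/66359 + 1/(-2565)) + 503 = (-1276/66359 - 1/2565) + 503 = -3339299/170210835 + 503 = 85612710706/170210835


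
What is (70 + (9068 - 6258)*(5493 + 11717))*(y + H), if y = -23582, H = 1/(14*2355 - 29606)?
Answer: -1918202443496995/1682 ≈ -1.1404e+12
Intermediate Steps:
H = 1/3364 (H = 1/(32970 - 29606) = 1/3364 ≈ 0.00029727)
(70 + (9068 - 6258)*(5493 + 11717))*(y + H) = (70 + (9068 - 6258)*(5493 + 11717))*(-23582 + 1/3364) = (70 + 2810*17210)*(-79329847/3364) = (70 + 48360100)*(-79329847/3364) = 48360170*(-79329847/3364) = -1918202443496995/1682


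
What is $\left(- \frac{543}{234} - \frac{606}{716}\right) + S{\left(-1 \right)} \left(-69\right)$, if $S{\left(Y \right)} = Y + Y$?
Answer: $\frac{941270}{6981} \approx 134.83$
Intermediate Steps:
$S{\left(Y \right)} = 2 Y$
$\left(- \frac{543}{234} - \frac{606}{716}\right) + S{\left(-1 \right)} \left(-69\right) = \left(- \frac{543}{234} - \frac{606}{716}\right) + 2 \left(-1\right) \left(-69\right) = \left(\left(-543\right) \frac{1}{234} - \frac{303}{358}\right) - -138 = \left(- \frac{181}{78} - \frac{303}{358}\right) + 138 = - \frac{22108}{6981} + 138 = \frac{941270}{6981}$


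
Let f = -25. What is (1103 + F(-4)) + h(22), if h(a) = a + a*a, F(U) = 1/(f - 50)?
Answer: 120674/75 ≈ 1609.0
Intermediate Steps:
F(U) = -1/75 (F(U) = 1/(-25 - 50) = 1/(-75) = -1/75)
h(a) = a + a**2
(1103 + F(-4)) + h(22) = (1103 - 1/75) + 22*(1 + 22) = 82724/75 + 22*23 = 82724/75 + 506 = 120674/75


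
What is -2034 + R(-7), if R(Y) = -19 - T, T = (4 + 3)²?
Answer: -2102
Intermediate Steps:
T = 49 (T = 7² = 49)
R(Y) = -68 (R(Y) = -19 - 1*49 = -19 - 49 = -68)
-2034 + R(-7) = -2034 - 68 = -2102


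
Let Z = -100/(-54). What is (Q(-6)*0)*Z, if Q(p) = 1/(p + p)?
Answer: 0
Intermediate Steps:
Q(p) = 1/(2*p)
Z = 50/27 (Z = -100*(-1/54) = 50/27 ≈ 1.8519)
(Q(-6)*0)*Z = (((½)/(-6))*0)*(50/27) = (((½)*(-⅙))*0)*(50/27) = -1/12*0*(50/27) = 0*(50/27) = 0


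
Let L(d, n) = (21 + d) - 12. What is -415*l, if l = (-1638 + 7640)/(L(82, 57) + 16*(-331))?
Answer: 498166/1041 ≈ 478.55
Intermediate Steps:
L(d, n) = 9 + d
l = -6002/5205 (l = (-1638 + 7640)/((9 + 82) + 16*(-331)) = 6002/(91 - 5296) = 6002/(-5205) = 6002*(-1/5205) = -6002/5205 ≈ -1.1531)
-415*l = -415*(-6002/5205) = 498166/1041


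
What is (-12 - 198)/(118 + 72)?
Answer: -21/19 ≈ -1.1053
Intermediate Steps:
(-12 - 198)/(118 + 72) = -210/190 = -210*1/190 = -21/19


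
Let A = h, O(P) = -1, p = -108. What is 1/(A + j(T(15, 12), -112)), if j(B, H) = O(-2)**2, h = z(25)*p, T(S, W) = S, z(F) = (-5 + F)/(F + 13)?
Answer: -19/1061 ≈ -0.017908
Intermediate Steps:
z(F) = (-5 + F)/(13 + F)
h = -1080/19 (h = ((-5 + 25)/(13 + 25))*(-108) = (20/38)*(-108) = ((1/38)*20)*(-108) = (10/19)*(-108) = -1080/19 ≈ -56.842)
A = -1080/19 ≈ -56.842
j(B, H) = 1 (j(B, H) = (-1)**2 = 1)
1/(A + j(T(15, 12), -112)) = 1/(-1080/19 + 1) = 1/(-1061/19) = -19/1061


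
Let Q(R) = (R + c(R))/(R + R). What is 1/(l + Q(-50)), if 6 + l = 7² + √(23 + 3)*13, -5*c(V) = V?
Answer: -1085/62761 + 325*√26/62761 ≈ 0.0091168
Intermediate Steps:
c(V) = -V/5
Q(R) = ⅖ (Q(R) = (R - R/5)/(R + R) = (4*R/5)/((2*R)) = (4*R/5)*(1/(2*R)) = ⅖)
l = 43 + 13*√26 (l = -6 + (7² + √(23 + 3)*13) = -6 + (49 + √26*13) = -6 + (49 + 13*√26) = 43 + 13*√26 ≈ 109.29)
1/(l + Q(-50)) = 1/((43 + 13*√26) + ⅖) = 1/(217/5 + 13*√26)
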